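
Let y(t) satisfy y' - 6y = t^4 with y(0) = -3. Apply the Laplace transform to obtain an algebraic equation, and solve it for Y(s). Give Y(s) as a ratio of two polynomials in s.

Laplace-transform each side.
The derivative rules (L{y'} = sY - y(0) = sY - (-3)) turn the left side into (s - 6)Y - (-3).
The right side is L{t^4} = 24/s^5.
So (s - 6)Y = 24/s^5 + (-3).
Isolate Y and clear denominators.

Y(s) = (-3*s^5 + 24)/(s^6 - 6*s^5)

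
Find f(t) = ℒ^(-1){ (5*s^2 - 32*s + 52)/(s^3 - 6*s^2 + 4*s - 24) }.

Factor the denominator: s^3 - 6*s^2 + 4*s - 24 = (s - 6)*(s^2 + 4).
Partial fraction decomposition gives [1/(s - 6)] + [4*s/(s^2 + 4)] + [-8/(s^2 + 4)].
Invert each term: 1/(s - 6) ↔ e^(6t); 4·s/(s^2 + 4) ↔ 4cos(2t); -4·2/(s^2 + 4) ↔ -4sin(2t).

f(t) = exp(6*t) - 4*sin(2*t) + 4*cos(2*t)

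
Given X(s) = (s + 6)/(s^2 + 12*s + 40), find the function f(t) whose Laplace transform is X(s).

Rewrite the denominator: s^2 + 12*s + 40 = (s + 6)^2 + 4.
The form in (s + 6) signals a first-shifting-theorem factor e^(-6t).
Since L{cos(2t)} = s/(s^2 + 4), the inverse is e^(-6*t)*cos(2*t).

f(t) = exp(-6*t)*cos(2*t)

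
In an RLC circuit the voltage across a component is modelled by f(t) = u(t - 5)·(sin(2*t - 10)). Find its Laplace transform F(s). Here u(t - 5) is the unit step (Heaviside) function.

F(s) = 2*exp(-5*s)/(s^2 + 4)

By the second shifting theorem, L{u(t - c)·g(t - c)} = e^(-cs)·G(s) with c = 5 and G(s) = L{g(t)}.
L{sin(2t)} = 2/(s^2 + 4).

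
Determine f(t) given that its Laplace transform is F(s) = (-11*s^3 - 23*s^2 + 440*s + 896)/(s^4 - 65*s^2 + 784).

Factor the denominator: s^4 - 65*s^2 + 784 = (s - 7)*(s - 4)*(s + 4)*(s + 7).
Partial fraction decomposition gives [-2/(s - 7)] + [-2/(s + 4)] + [-6/(s - 4)] + [-1/(s + 7)].
Invert each term: -2/(s - 7) ↔ -2e^(7t); -2/(s + 4) ↔ -2e^(-4t); -6/(s - 4) ↔ -6e^(4t); -1/(s + 7) ↔ -e^(-7t).

f(t) = -2*exp(7*t) - 6*exp(4*t) - 2*exp(-4*t) - exp(-7*t)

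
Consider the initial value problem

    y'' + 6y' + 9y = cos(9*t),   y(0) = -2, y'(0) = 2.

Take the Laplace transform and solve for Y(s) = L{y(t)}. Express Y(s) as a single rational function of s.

Y(s) = (-2*s^3 - 10*s^2 - 161*s - 810)/(s^4 + 6*s^3 + 90*s^2 + 486*s + 729)

Transform both sides with L{·}.
Using L{y''} = s^2 Y - s·y(0) - y'(0) and L{y'} = sY - y(0), with y(0) = -2, y'(0) = 2, the left side becomes (s^2 + 6*s + 9)Y - (-2*s - 10).
The right side is L{cos(9*t)} = s/(s^2 + 81).
So (s^2 + 6*s + 9)Y = s/(s^2 + 81) + (-2*s - 10).
Solve for Y(s) and write it as one ratio of polynomials.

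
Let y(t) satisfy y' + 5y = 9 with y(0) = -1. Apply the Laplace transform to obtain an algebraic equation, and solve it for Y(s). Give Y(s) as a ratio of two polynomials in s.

Laplace-transform each side.
With L{y'} = sY - y(0) = sY - (-1): the LHS transforms to (s + 5)Y - (-1).
The right side is L{9} = 9/s.
So (s + 5)Y = 9/s + (-1).
Solve for Y(s) and write it as one ratio of polynomials.

Y(s) = (-s + 9)/(s^2 + 5*s)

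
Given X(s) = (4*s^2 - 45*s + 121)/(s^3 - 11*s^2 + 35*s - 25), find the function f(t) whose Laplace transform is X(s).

f(t) = -t*exp(5*t) - exp(5*t) + 5*exp(t)

Factor the denominator: s^3 - 11*s^2 + 35*s - 25 = (s - 5)^2*(s - 1).
Partial fraction decomposition gives [-1/(s - 5)] + [-1/(s - 5)^2] + [5/(s - 1)].
Invert each term: -1/(s - 5) ↔ -e^(5t); -1/(s - 5)^2 ↔ -t·e^(5t); 5/(s - 1) ↔ 5e^(t).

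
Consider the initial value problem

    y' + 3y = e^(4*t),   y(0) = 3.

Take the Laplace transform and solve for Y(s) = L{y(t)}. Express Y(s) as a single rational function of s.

Apply the Laplace transform to the equation.
The derivative rules (L{y'} = sY - y(0) = sY - 3) turn the left side into (s + 3)Y - (3).
The right side is L{e^(4*t)} = 1/(s - 4).
So (s + 3)Y = 1/(s - 4) + (3).
Isolate Y and clear denominators.

Y(s) = (3*s - 11)/(s^2 - s - 12)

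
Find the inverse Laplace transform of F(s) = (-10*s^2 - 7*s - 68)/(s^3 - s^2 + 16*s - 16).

-5*exp(t) - 3*sin(4*t) - 5*cos(4*t)

Factor the denominator: s^3 - s^2 + 16*s - 16 = (s - 1)*(s^2 + 16).
Partial fraction decomposition gives [-5/(s - 1)] + [-5*s/(s^2 + 16)] + [-12/(s^2 + 16)].
Invert each term: -5/(s - 1) ↔ -5e^(t); -5·s/(s^2 + 16) ↔ -5cos(4t); -3·4/(s^2 + 16) ↔ -3sin(4t).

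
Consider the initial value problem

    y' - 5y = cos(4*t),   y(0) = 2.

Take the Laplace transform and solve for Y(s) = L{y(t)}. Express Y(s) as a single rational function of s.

Apply the Laplace transform to the equation.
With L{y'} = sY - y(0) = sY - 2: the LHS transforms to (s - 5)Y - (2).
The right side is L{cos(4*t)} = s/(s^2 + 16).
So (s - 5)Y = s/(s^2 + 16) + (2).
Solve for Y(s) and write it as one ratio of polynomials.

Y(s) = (2*s^2 + s + 32)/(s^3 - 5*s^2 + 16*s - 80)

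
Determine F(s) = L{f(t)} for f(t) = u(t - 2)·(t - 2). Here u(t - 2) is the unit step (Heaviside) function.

By the second shifting theorem, L{u(t - c)·g(t - c)} = e^(-cs)·G(s) with c = 2 and G(s) = L{g(t)}.
L{t} = 1!/s^2 = 1/s^2.

F(s) = exp(-2*s)/s^2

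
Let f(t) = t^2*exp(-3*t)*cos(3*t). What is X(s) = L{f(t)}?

L{cos(3t)} = s/(s^2 + 9).
Multiplying by e^(-3t) shifts s → s + 3, so L{exp(-3*t)*cos(3*t)} = (s + 3)/((s + 3)^2 + 9).
Then apply L{t^2·g(t)} = (-1)^2 d^2/ds^2[G(s)] with G(s) = (s + 3)/((s + 3)^2 + 9):
differentiating 2 times and applying the sign gives 2*(s + 3)*(s^2 + 6*s - 18)/(s^2 + 6*s + 18)^3.

X(s) = 2*(s + 3)*(s^2 + 6*s - 18)/(s^2 + 6*s + 18)^3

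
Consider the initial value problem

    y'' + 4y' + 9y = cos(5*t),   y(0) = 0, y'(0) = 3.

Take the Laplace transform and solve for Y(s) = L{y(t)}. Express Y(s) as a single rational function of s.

Laplace-transform each side.
Using L{y''} = s^2 Y - s·y(0) - y'(0) and L{y'} = sY - y(0), with y(0) = 0, y'(0) = 3, the left side becomes (s^2 + 4*s + 9)Y - (3).
The right side is L{cos(5*t)} = s/(s^2 + 25).
So (s^2 + 4*s + 9)Y = s/(s^2 + 25) + (3).
Isolate Y and clear denominators.

Y(s) = (3*s^2 + s + 75)/(s^4 + 4*s^3 + 34*s^2 + 100*s + 225)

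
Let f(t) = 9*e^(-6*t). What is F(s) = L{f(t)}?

L{9} = 9/s.
By the first shifting theorem, multiplying by e^(-6t) replaces s with s + 6.

F(s) = 9/(s + 6)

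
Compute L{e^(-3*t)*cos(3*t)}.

(s + 3)/((s + 3)^2 + 9)

L{cos(3t)} = s/(s^2 + 9).
By the first shifting theorem, multiplying by e^(-3t) replaces s with s + 3.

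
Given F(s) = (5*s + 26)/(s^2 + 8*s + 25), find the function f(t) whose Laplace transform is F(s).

f(t) = 2*exp(-4*t)*sin(3*t) + 5*exp(-4*t)*cos(3*t)

Complete the square in the denominator: s^2 + 8*s + 25 = (s + 4)^2 + 3^2.
Split the numerator to match: 5*s + 26 = 5·(s + 4) + 2·3.
Invert each term: 5·(s + 4)/((s + 4)^2 + 9) ↔ 5e^(-4t)cos(3t); 2·3/((s + 4)^2 + 9) ↔ 2e^(-4t)sin(3t).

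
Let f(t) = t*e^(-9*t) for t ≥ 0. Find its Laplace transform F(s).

L{e^(-9t)} = 1/(s + 9).
Then apply L{t·g(t)} = -d/ds[G(s)] with G(s) = 1/(s + 9):
differentiating 1 time and applying the sign gives (s + 9)^(-2).

F(s) = (s + 9)^(-2)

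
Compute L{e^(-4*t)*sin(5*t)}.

L{sin(5t)} = 5/(s^2 + 25).
By the first shifting theorem, multiplying by e^(-4t) replaces s with s + 4.

5/((s + 4)^2 + 25)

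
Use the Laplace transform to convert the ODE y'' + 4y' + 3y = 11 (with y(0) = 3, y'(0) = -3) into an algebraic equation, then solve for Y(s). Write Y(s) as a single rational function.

Y(s) = (3*s^2 + 9*s + 11)/(s^3 + 4*s^2 + 3*s)

Apply the Laplace transform to the equation.
With L{y''} = s^2 Y - s·y(0) - y'(0) and L{y'} = sY - y(0), with y(0) = 3, y'(0) = -3: the LHS transforms to (s^2 + 4*s + 3)Y - (3*s + 9).
The right side is L{11} = 11/s.
So (s^2 + 4*s + 3)Y = 11/s + (3*s + 9).
Solve for Y(s) and write it as one ratio of polynomials.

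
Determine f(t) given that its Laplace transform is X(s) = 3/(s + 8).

Since L{e^(-8t)} = 1/(s + 8), the inverse is e^(-8*t), scaled by 3.

f(t) = 3*exp(-8*t)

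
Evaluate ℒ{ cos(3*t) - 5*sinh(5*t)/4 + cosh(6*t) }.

The transform is linear, so treat each term independently.
L{cos(3t)} = s/(s^2 + 9); (-5/4)·[L{sinh(5t)} = 5/(s^2 - 25)]; L{cosh(6t)} = s/(s^2 - 36).

s/(s^2 + 9) + s/(s^2 - 36) - 25/(4*(s^2 - 25))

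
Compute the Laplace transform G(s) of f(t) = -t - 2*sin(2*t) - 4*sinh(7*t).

G(s) = -4/(s^2 + 4) - 28/(s^2 - 49) - 1/s^2

Apply the Laplace transform termwise.
(-2)·[L{sin(2t)} = 2/(s^2 + 4)]; (-4)·[L{sinh(7t)} = 7/(s^2 - 49)]; (-1)·[L{t} = 1!/s^2 = 1/s^2].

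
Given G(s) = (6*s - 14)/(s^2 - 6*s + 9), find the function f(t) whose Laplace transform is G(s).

Factor the denominator: s^2 - 6*s + 9 = (s - 3)^2.
Partial fraction decomposition gives [6/(s - 3)] + [4/(s - 3)^2].
Invert each term: 6/(s - 3) ↔ 6e^(3t); 4/(s - 3)^2 ↔ 4t·e^(3t).

f(t) = 4*t*exp(3*t) + 6*exp(3*t)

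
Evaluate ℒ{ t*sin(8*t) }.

16*s/(s^2 + 64)^2

L{sin(8t)} = 8/(s^2 + 64).
Then apply L{t·g(t)} = -d/ds[G(s)] with G(s) = 8/(s^2 + 64):
differentiating 1 time and applying the sign gives 16*s/(s^2 + 64)^2.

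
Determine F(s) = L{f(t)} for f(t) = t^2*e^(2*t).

F(s) = 2/(s - 2)^3

L{e^(2t)} = 1/(s - 2).
Then apply L{t^2·g(t)} = (-1)^2 d^2/ds^2[G(s)] with G(s) = 1/(s - 2):
differentiating 2 times and applying the sign gives 2/(s - 2)^3.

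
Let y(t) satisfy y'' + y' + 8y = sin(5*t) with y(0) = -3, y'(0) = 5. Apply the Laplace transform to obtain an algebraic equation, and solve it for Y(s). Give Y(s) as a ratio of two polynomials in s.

Y(s) = (-3*s^3 + 2*s^2 - 75*s + 55)/(s^4 + s^3 + 33*s^2 + 25*s + 200)

Take the Laplace transform of both sides.
Using L{y''} = s^2 Y - s·y(0) - y'(0) and L{y'} = sY - y(0), with y(0) = -3, y'(0) = 5, the left side becomes (s^2 + s + 8)Y - (-3*s + 2).
The right side is L{sin(5*t)} = 5/(s^2 + 25).
So (s^2 + s + 8)Y = 5/(s^2 + 25) + (-3*s + 2).
Isolate Y and clear denominators.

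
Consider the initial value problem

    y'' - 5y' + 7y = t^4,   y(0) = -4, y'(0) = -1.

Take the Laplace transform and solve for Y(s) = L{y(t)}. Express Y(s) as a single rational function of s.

Transform both sides with L{·}.
Using L{y''} = s^2 Y - s·y(0) - y'(0) and L{y'} = sY - y(0), with y(0) = -4, y'(0) = -1, the left side becomes (s^2 - 5*s + 7)Y - (-4*s + 19).
The right side is L{t^4} = 24/s^5.
So (s^2 - 5*s + 7)Y = 24/s^5 + (-4*s + 19).
Solve for Y(s) and write it as one ratio of polynomials.

Y(s) = (-4*s^6 + 19*s^5 + 24)/(s^7 - 5*s^6 + 7*s^5)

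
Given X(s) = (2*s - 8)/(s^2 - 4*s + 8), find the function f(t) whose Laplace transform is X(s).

Complete the square in the denominator: s^2 - 4*s + 8 = (s - 2)^2 + 2^2.
Split the numerator to match: 2*s - 8 = 2·(s - 2) - 2·2.
Invert each term: 2·(s - 2)/((s - 2)^2 + 4) ↔ 2e^(2t)cos(2t); -2·2/((s - 2)^2 + 4) ↔ -2e^(2t)sin(2t).

f(t) = -2*exp(2*t)*sin(2*t) + 2*exp(2*t)*cos(2*t)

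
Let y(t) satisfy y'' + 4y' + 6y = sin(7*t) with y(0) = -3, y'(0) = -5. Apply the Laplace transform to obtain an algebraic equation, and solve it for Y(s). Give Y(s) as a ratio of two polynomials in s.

Y(s) = (-3*s^3 - 17*s^2 - 147*s - 826)/(s^4 + 4*s^3 + 55*s^2 + 196*s + 294)

Take the Laplace transform of both sides.
With L{y''} = s^2 Y - s·y(0) - y'(0) and L{y'} = sY - y(0), with y(0) = -3, y'(0) = -5: the LHS transforms to (s^2 + 4*s + 6)Y - (-3*s - 17).
The right side is L{sin(7*t)} = 7/(s^2 + 49).
So (s^2 + 4*s + 6)Y = 7/(s^2 + 49) + (-3*s - 17).
Divide through and combine into a single rational function.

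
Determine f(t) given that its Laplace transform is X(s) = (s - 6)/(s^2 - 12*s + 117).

f(t) = exp(6*t)*cos(9*t)

Rewrite the denominator: s^2 - 12*s + 117 = (s - 6)^2 + 81.
The form in (s - 6) signals a first-shifting-theorem factor e^(6t).
Since L{cos(9t)} = s/(s^2 + 81), the inverse is exp(6*t)*cos(9*t).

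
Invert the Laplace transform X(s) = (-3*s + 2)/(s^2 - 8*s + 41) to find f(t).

f(t) = -2*exp(4*t)*sin(5*t) - 3*exp(4*t)*cos(5*t)

Complete the square in the denominator: s^2 - 8*s + 41 = (s - 4)^2 + 5^2.
Split the numerator to match: -3*s + 2 = -3·(s - 4) - 2·5.
Invert each term: -3·(s - 4)/((s - 4)^2 + 25) ↔ -3e^(4t)cos(5t); -2·5/((s - 4)^2 + 25) ↔ -2e^(4t)sin(5t).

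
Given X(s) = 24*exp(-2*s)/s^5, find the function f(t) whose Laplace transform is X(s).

f(t) = Heaviside(t - 2)*((t - 2)^4)

The factor e^(-2s) signals a time shift by c = 2 (second shifting theorem).
L{t^4} = 4!/s^5 = 24/s^5, so L^-1{24/s^5} = t^4.
Hence the inverse is u(t - 2) times that function evaluated at t - 2.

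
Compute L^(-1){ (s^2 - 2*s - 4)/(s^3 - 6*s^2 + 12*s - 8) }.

-2*t^2*exp(2*t) + 2*t*exp(2*t) + exp(2*t)

Factor the denominator: s^3 - 6*s^2 + 12*s - 8 = (s - 2)^3.
Partial fraction decomposition gives [1/(s - 2)] + [2/(s - 2)^2] + [-4/(s - 2)^3].
Invert each term: 1/(s - 2) ↔ e^(2t); 2/(s - 2)^2 ↔ 2t·e^(2t); -4/(s - 2)^3 ↔ (-2)t^2·e^(2t).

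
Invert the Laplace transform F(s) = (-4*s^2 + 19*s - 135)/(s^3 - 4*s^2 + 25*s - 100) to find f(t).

f(t) = -3*exp(4*t) + 3*sin(5*t) - cos(5*t)

Factor the denominator: s^3 - 4*s^2 + 25*s - 100 = (s - 4)*(s^2 + 25).
Partial fraction decomposition gives [-3/(s - 4)] + [-s/(s^2 + 25)] + [15/(s^2 + 25)].
Invert each term: -3/(s - 4) ↔ -3e^(4t); -1·s/(s^2 + 25) ↔ -cos(5t); 3·5/(s^2 + 25) ↔ 3sin(5t).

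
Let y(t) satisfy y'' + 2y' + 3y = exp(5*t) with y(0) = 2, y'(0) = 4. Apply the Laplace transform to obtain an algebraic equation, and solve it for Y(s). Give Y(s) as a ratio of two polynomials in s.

Laplace-transform each side.
With L{y''} = s^2 Y - s·y(0) - y'(0) and L{y'} = sY - y(0), with y(0) = 2, y'(0) = 4: the LHS transforms to (s^2 + 2*s + 3)Y - (2*s + 8).
The right side is L{exp(5*t)} = 1/(s - 5).
So (s^2 + 2*s + 3)Y = 1/(s - 5) + (2*s + 8).
Solve for Y(s) and write it as one ratio of polynomials.

Y(s) = (2*s^2 - 2*s - 39)/(s^3 - 3*s^2 - 7*s - 15)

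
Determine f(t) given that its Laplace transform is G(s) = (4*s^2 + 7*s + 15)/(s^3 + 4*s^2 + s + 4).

Factor the denominator: s^3 + 4*s^2 + s + 4 = (s + 4)*(s^2 + 1).
Partial fraction decomposition gives [3/(s + 4)] + [s/(s^2 + 1)] + [3/(s^2 + 1)].
Invert each term: 3/(s + 4) ↔ 3e^(-4t); 1·s/(s^2 + 1) ↔ cos(t); 3·1/(s^2 + 1) ↔ 3sin(t).

f(t) = 3*sin(t) + cos(t) + 3*exp(-4*t)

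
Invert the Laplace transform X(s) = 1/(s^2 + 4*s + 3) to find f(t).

f(t) = exp(-2*t)*sinh(t)

Rewrite the denominator: s^2 + 4*s + 3 = (s + 2)^2 - 1.
The form in (s + 2) signals a first-shifting-theorem factor e^(-2t).
Since L{sinh(t)} = 1/(s^2 - 1), the inverse is exp(-2*t)*sinh(t).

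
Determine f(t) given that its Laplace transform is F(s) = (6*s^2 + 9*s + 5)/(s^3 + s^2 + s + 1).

Factor the denominator: s^3 + s^2 + s + 1 = (s + 1)*(s^2 + 1).
Partial fraction decomposition gives [1/(s + 1)] + [5*s/(s^2 + 1)] + [4/(s^2 + 1)].
Invert each term: 1/(s + 1) ↔ e^(-t); 5·s/(s^2 + 1) ↔ 5cos(t); 4·1/(s^2 + 1) ↔ 4sin(t).

f(t) = 4*sin(t) + 5*cos(t) + exp(-t)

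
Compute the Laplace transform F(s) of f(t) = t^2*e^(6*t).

F(s) = 2/(s - 6)^3

L{e^(6t)} = 1/(s - 6).
Then apply L{t^2·g(t)} = (-1)^2 d^2/ds^2[G(s)] with G(s) = 1/(s - 6):
differentiating 2 times and applying the sign gives 2/(s - 6)^3.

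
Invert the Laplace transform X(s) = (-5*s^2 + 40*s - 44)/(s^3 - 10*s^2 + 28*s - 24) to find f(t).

f(t) = -4*t*exp(2*t) + exp(6*t) - 6*exp(2*t)

Factor the denominator: s^3 - 10*s^2 + 28*s - 24 = (s - 6)*(s - 2)^2.
Partial fraction decomposition gives [-6/(s - 2)] + [-4/(s - 2)^2] + [1/(s - 6)].
Invert each term: -6/(s - 2) ↔ -6e^(2t); -4/(s - 2)^2 ↔ -4t·e^(2t); 1/(s - 6) ↔ e^(6t).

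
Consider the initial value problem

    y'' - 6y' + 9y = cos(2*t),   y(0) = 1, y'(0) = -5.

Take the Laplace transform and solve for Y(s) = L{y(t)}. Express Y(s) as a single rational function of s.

Take the Laplace transform of both sides.
The derivative rules (L{y''} = s^2 Y - s·y(0) - y'(0) and L{y'} = sY - y(0), with y(0) = 1, y'(0) = -5) turn the left side into (s^2 - 6*s + 9)Y - (s - 11).
The right side is L{cos(2*t)} = s/(s^2 + 4).
So (s^2 - 6*s + 9)Y = s/(s^2 + 4) + (s - 11).
Solve for Y(s) and write it as one ratio of polynomials.

Y(s) = (s^3 - 11*s^2 + 5*s - 44)/(s^4 - 6*s^3 + 13*s^2 - 24*s + 36)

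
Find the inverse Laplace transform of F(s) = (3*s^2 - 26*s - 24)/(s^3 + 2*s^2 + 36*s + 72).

-5*sin(6*t) + 2*cos(6*t) + exp(-2*t)

Factor the denominator: s^3 + 2*s^2 + 36*s + 72 = (s + 2)*(s^2 + 36).
Partial fraction decomposition gives [1/(s + 2)] + [2*s/(s^2 + 36)] + [-30/(s^2 + 36)].
Invert each term: 1/(s + 2) ↔ e^(-2t); 2·s/(s^2 + 36) ↔ 2cos(6t); -5·6/(s^2 + 36) ↔ -5sin(6t).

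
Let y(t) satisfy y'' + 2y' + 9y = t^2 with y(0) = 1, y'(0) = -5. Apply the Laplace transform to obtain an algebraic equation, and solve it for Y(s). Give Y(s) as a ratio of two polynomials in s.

Take the Laplace transform of both sides.
With L{y''} = s^2 Y - s·y(0) - y'(0) and L{y'} = sY - y(0), with y(0) = 1, y'(0) = -5: the LHS transforms to (s^2 + 2*s + 9)Y - (s - 3).
The right side is L{t^2} = 2/s^3.
So (s^2 + 2*s + 9)Y = 2/s^3 + (s - 3).
Solve for Y(s) and write it as one ratio of polynomials.

Y(s) = (s^4 - 3*s^3 + 2)/(s^5 + 2*s^4 + 9*s^3)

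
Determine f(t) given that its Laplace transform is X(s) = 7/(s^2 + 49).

Since L{sin(7t)} = 7/(s^2 + 49), the inverse is sin(7*t).

f(t) = sin(7*t)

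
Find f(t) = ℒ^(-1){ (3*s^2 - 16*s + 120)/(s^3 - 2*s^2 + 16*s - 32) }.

Factor the denominator: s^3 - 2*s^2 + 16*s - 32 = (s - 2)*(s^2 + 16).
Partial fraction decomposition gives [5/(s - 2)] + [-2*s/(s^2 + 16)] + [-20/(s^2 + 16)].
Invert each term: 5/(s - 2) ↔ 5e^(2t); -2·s/(s^2 + 16) ↔ -2cos(4t); -5·4/(s^2 + 16) ↔ -5sin(4t).

f(t) = 5*exp(2*t) - 5*sin(4*t) - 2*cos(4*t)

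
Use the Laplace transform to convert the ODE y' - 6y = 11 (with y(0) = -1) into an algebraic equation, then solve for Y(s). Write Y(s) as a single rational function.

Y(s) = (-s + 11)/(s^2 - 6*s)

Transform both sides with L{·}.
With L{y'} = sY - y(0) = sY - (-1): the LHS transforms to (s - 6)Y - (-1).
The right side is L{11} = 11/s.
So (s - 6)Y = 11/s + (-1).
Divide through and combine into a single rational function.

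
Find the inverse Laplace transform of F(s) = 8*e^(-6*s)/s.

Heaviside(t - 6)*(8)

The factor e^(-6s) signals a time shift by c = 6 (second shifting theorem).
L{8} = 8/s, so L^-1{8/s} = 8.
Hence the inverse is u(t - 6) times that function evaluated at t - 6.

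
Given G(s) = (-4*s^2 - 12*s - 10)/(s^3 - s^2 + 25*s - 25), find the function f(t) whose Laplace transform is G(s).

f(t) = -exp(t) - 3*sin(5*t) - 3*cos(5*t)

Factor the denominator: s^3 - s^2 + 25*s - 25 = (s - 1)*(s^2 + 25).
Partial fraction decomposition gives [-1/(s - 1)] + [-3*s/(s^2 + 25)] + [-15/(s^2 + 25)].
Invert each term: -1/(s - 1) ↔ -e^(t); -3·s/(s^2 + 25) ↔ -3cos(5t); -3·5/(s^2 + 25) ↔ -3sin(5t).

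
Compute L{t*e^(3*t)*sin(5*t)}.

L{sin(5t)} = 5/(s^2 + 25).
Multiplying by e^(3t) shifts s → s - 3, so L{e^(3*t)*sin(5*t)} = 5/((s - 3)^2 + 25).
Then apply L{t·g(t)} = -d/ds[G(s)] with G(s) = 5/((s - 3)^2 + 25):
differentiating 1 time and applying the sign gives 10*(s - 3)/(s^2 - 6*s + 34)^2.

10*(s - 3)/(s^2 - 6*s + 34)^2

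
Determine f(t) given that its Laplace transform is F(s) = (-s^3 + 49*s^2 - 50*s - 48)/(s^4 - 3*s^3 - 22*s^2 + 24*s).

Factor the denominator: s^4 - 3*s^3 - 22*s^2 + 24*s = s*(s - 6)*(s - 1)*(s + 4).
Partial fraction decomposition gives [-5/(s + 4)] + [2/(s - 1)] + [-2/s] + [4/(s - 6)].
Invert each term: -5/(s + 4) ↔ -5e^(-4t); 2/(s - 1) ↔ 2e^(t); -2/(s - 0) ↔ -2e^(0t); 4/(s - 6) ↔ 4e^(6t).

f(t) = 4*exp(6*t) + 2*exp(t) - 2 - 5*exp(-4*t)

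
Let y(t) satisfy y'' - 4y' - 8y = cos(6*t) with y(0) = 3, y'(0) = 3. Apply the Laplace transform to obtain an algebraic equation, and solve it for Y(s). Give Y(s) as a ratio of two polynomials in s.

Transform both sides with L{·}.
With L{y''} = s^2 Y - s·y(0) - y'(0) and L{y'} = sY - y(0), with y(0) = 3, y'(0) = 3: the LHS transforms to (s^2 - 4*s - 8)Y - (3*s - 9).
The right side is L{cos(6*t)} = s/(s^2 + 36).
So (s^2 - 4*s - 8)Y = s/(s^2 + 36) + (3*s - 9).
Solve for Y(s) and write it as one ratio of polynomials.

Y(s) = (3*s^3 - 9*s^2 + 109*s - 324)/(s^4 - 4*s^3 + 28*s^2 - 144*s - 288)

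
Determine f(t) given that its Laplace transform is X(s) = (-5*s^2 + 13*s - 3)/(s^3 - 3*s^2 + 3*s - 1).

Factor the denominator: s^3 - 3*s^2 + 3*s - 1 = (s - 1)^3.
Partial fraction decomposition gives [-5/(s - 1)] + [3/(s - 1)^2] + [5/(s - 1)^3].
Invert each term: -5/(s - 1) ↔ -5e^(t); 3/(s - 1)^2 ↔ 3t·e^(t); 5/(s - 1)^3 ↔ (5/2)t^2·e^(t).

f(t) = 5*t^2*exp(t)/2 + 3*t*exp(t) - 5*exp(t)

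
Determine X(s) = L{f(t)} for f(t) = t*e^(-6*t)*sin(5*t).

X(s) = 10*(s + 6)/(s^2 + 12*s + 61)^2

L{sin(5t)} = 5/(s^2 + 25).
Multiplying by e^(-6t) shifts s → s + 6, so L{e^(-6*t)*sin(5*t)} = 5/((s + 6)^2 + 25).
Then apply L{t·g(t)} = -d/ds[G(s)] with G(s) = 5/((s + 6)^2 + 25):
differentiating 1 time and applying the sign gives 10*(s + 6)/(s^2 + 12*s + 61)^2.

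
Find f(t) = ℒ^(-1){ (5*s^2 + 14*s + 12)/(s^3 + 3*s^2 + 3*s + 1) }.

f(t) = 3*t^2*exp(-t)/2 + 4*t*exp(-t) + 5*exp(-t)

Factor the denominator: s^3 + 3*s^2 + 3*s + 1 = (s + 1)^3.
Partial fraction decomposition gives [5/(s + 1)] + [4/(s + 1)^2] + [3/(s + 1)^3].
Invert each term: 5/(s + 1) ↔ 5e^(-t); 4/(s + 1)^2 ↔ 4t·e^(-t); 3/(s + 1)^3 ↔ (3/2)t^2·e^(-t).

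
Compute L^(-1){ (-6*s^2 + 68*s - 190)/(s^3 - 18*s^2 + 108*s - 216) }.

Factor the denominator: s^3 - 18*s^2 + 108*s - 216 = (s - 6)^3.
Partial fraction decomposition gives [-6/(s - 6)] + [-4/(s - 6)^2] + [2/(s - 6)^3].
Invert each term: -6/(s - 6) ↔ -6e^(6t); -4/(s - 6)^2 ↔ -4t·e^(6t); 2/(s - 6)^3 ↔ (1)t^2·e^(6t).

t^2*exp(6*t) - 4*t*exp(6*t) - 6*exp(6*t)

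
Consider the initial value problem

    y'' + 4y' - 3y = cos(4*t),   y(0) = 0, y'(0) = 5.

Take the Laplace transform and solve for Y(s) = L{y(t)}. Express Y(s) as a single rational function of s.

Y(s) = (5*s^2 + s + 80)/(s^4 + 4*s^3 + 13*s^2 + 64*s - 48)

Transform both sides with L{·}.
With L{y''} = s^2 Y - s·y(0) - y'(0) and L{y'} = sY - y(0), with y(0) = 0, y'(0) = 5: the LHS transforms to (s^2 + 4*s - 3)Y - (5).
The right side is L{cos(4*t)} = s/(s^2 + 16).
So (s^2 + 4*s - 3)Y = s/(s^2 + 16) + (5).
Isolate Y and clear denominators.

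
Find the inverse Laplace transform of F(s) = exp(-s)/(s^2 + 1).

The factor e^(-s) signals a time shift by c = 1 (second shifting theorem).
L{sin(t)} = 1/(s^2 + 1), so L^-1{1/(s^2 + 1)} = sin(t).
Hence the inverse is u(t - 1) times that function evaluated at t - 1.

Heaviside(t - 1)*(sin(t - 1))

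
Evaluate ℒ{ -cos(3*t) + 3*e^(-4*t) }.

The transform is linear, so treat each term independently.
(3)·[L{e^(-4t)} = 1/(s + 4)]; (-1)·[L{cos(3t)} = s/(s^2 + 9)].

-s/(s^2 + 9) + 3/(s + 4)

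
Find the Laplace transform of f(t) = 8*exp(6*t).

8/(s - 6)

L{8} = 8/s.
By the first shifting theorem, multiplying by e^(6t) replaces s with s - 6.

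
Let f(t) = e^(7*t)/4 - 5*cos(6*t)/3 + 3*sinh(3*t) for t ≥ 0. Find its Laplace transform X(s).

X(s) = -5*s/(3*(s^2 + 36)) + 9/(s^2 - 9) + 1/(4*(s - 7))

Apply the Laplace transform termwise.
(-5/3)·[L{cos(6t)} = s/(s^2 + 36)]; (3)·[L{sinh(3t)} = 3/(s^2 - 9)]; (1/4)·[L{e^(7t)} = 1/(s - 7)].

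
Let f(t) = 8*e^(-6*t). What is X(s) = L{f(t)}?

L{8} = 8/s.
By the first shifting theorem, multiplying by e^(-6t) replaces s with s + 6.

X(s) = 8/(s + 6)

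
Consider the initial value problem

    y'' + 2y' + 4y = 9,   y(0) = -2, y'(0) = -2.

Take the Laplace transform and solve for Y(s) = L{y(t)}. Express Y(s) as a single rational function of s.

Apply the Laplace transform to the equation.
With L{y''} = s^2 Y - s·y(0) - y'(0) and L{y'} = sY - y(0), with y(0) = -2, y'(0) = -2: the LHS transforms to (s^2 + 2*s + 4)Y - (-2*s - 6).
The right side is L{9} = 9/s.
So (s^2 + 2*s + 4)Y = 9/s + (-2*s - 6).
Isolate Y and clear denominators.

Y(s) = (-2*s^2 - 6*s + 9)/(s^3 + 2*s^2 + 4*s)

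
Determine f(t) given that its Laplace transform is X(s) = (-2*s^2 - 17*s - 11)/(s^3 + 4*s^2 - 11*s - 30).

f(t) = -2*exp(3*t) - exp(-2*t) + exp(-5*t)

Factor the denominator: s^3 + 4*s^2 - 11*s - 30 = (s - 3)*(s + 2)*(s + 5).
Partial fraction decomposition gives [-1/(s + 2)] + [-2/(s - 3)] + [1/(s + 5)].
Invert each term: -1/(s + 2) ↔ -e^(-2t); -2/(s - 3) ↔ -2e^(3t); 1/(s + 5) ↔ e^(-5t).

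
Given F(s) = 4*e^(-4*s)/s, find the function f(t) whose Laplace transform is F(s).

f(t) = Heaviside(t - 4)*(4)

The factor e^(-4s) signals a time shift by c = 4 (second shifting theorem).
L{4} = 4/s, so L^-1{4/s} = 4.
Hence the inverse is u(t - 4) times that function evaluated at t - 4.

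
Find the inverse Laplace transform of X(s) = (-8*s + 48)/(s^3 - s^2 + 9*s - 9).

Factor the denominator: s^3 - s^2 + 9*s - 9 = (s - 1)*(s^2 + 9).
Partial fraction decomposition gives [4/(s - 1)] + [-4*s/(s^2 + 9)] + [-12/(s^2 + 9)].
Invert each term: 4/(s - 1) ↔ 4e^(t); -4·s/(s^2 + 9) ↔ -4cos(3t); -4·3/(s^2 + 9) ↔ -4sin(3t).

4*exp(t) - 4*sin(3*t) - 4*cos(3*t)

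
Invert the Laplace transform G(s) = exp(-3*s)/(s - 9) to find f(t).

f(t) = Heaviside(t - 3)*(exp(9*t - 27))

The factor e^(-3s) signals a time shift by c = 3 (second shifting theorem).
L{e^(9t)} = 1/(s - 9), so L^-1{1/(s - 9)} = exp(9*t).
Hence the inverse is u(t - 3) times that function evaluated at t - 3.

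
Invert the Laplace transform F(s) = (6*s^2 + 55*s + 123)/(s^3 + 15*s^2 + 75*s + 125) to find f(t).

Factor the denominator: s^3 + 15*s^2 + 75*s + 125 = (s + 5)^3.
Partial fraction decomposition gives [6/(s + 5)] + [-5/(s + 5)^2] + [-2/(s + 5)^3].
Invert each term: 6/(s + 5) ↔ 6e^(-5t); -5/(s + 5)^2 ↔ -5t·e^(-5t); -2/(s + 5)^3 ↔ (-1)t^2·e^(-5t).

f(t) = -t^2*exp(-5*t) - 5*t*exp(-5*t) + 6*exp(-5*t)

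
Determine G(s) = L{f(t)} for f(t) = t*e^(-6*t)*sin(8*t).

L{sin(8t)} = 8/(s^2 + 64).
Multiplying by e^(-6t) shifts s → s + 6, so L{e^(-6*t)*sin(8*t)} = 8/((s + 6)^2 + 64).
Then apply L{t·g(t)} = -d/ds[H(s)] with H(s) = 8/((s + 6)^2 + 64):
differentiating 1 time and applying the sign gives 16*(s + 6)/(s^2 + 12*s + 100)^2.

G(s) = 16*(s + 6)/(s^2 + 12*s + 100)^2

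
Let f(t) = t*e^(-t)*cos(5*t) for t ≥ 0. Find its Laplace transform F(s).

F(s) = (s - 4)*(s + 6)/(s^2 + 2*s + 26)^2

L{cos(5t)} = s/(s^2 + 25).
Multiplying by e^(-t) shifts s → s + 1, so L{e^(-t)*cos(5*t)} = (s + 1)/((s + 1)^2 + 25).
Then apply L{t·g(t)} = -d/ds[G(s)] with G(s) = (s + 1)/((s + 1)^2 + 25):
differentiating 1 time and applying the sign gives (s - 4)*(s + 6)/(s^2 + 2*s + 26)^2.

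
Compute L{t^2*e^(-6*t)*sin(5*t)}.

L{sin(5t)} = 5/(s^2 + 25).
Multiplying by e^(-6t) shifts s → s + 6, so L{e^(-6*t)*sin(5*t)} = 5/((s + 6)^2 + 25).
Then apply L{t^2·g(t)} = (-1)^2 d^2/ds^2[G(s)] with G(s) = 5/((s + 6)^2 + 25):
differentiating 2 times and applying the sign gives 10*(3*s^2 + 36*s + 83)/(s^2 + 12*s + 61)^3.

10*(3*s^2 + 36*s + 83)/(s^2 + 12*s + 61)^3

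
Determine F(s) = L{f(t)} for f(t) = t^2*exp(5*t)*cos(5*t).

L{cos(5t)} = s/(s^2 + 25).
Multiplying by e^(5t) shifts s → s - 5, so L{exp(5*t)*cos(5*t)} = (s - 5)/((s - 5)^2 + 25).
Then apply L{t^2·g(t)} = (-1)^2 d^2/ds^2[G(s)] with G(s) = (s - 5)/((s - 5)^2 + 25):
differentiating 2 times and applying the sign gives 2*(s - 5)*(s^2 - 10*s - 50)/(s^2 - 10*s + 50)^3.

F(s) = 2*(s - 5)*(s^2 - 10*s - 50)/(s^2 - 10*s + 50)^3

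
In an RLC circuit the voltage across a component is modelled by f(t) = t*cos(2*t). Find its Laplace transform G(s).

L{cos(2t)} = s/(s^2 + 4).
Then apply L{t·g(t)} = -d/ds[H(s)] with H(s) = s/(s^2 + 4):
differentiating 1 time and applying the sign gives (s - 2)*(s + 2)/(s^2 + 4)^2.

G(s) = (s - 2)*(s + 2)/(s^2 + 4)^2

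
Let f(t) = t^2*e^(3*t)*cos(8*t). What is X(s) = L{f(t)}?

L{cos(8t)} = s/(s^2 + 64).
Multiplying by e^(3t) shifts s → s - 3, so L{e^(3*t)*cos(8*t)} = (s - 3)/((s - 3)^2 + 64).
Then apply L{t^2·g(t)} = (-1)^2 d^2/ds^2[G(s)] with G(s) = (s - 3)/((s - 3)^2 + 64):
differentiating 2 times and applying the sign gives 2*(s - 3)*(s^2 - 6*s - 183)/(s^2 - 6*s + 73)^3.

X(s) = 2*(s - 3)*(s^2 - 6*s - 183)/(s^2 - 6*s + 73)^3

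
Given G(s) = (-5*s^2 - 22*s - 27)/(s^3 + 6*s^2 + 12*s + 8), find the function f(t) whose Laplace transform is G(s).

f(t) = -3*t^2*exp(-2*t)/2 - 2*t*exp(-2*t) - 5*exp(-2*t)

Factor the denominator: s^3 + 6*s^2 + 12*s + 8 = (s + 2)^3.
Partial fraction decomposition gives [-5/(s + 2)] + [-2/(s + 2)^2] + [-3/(s + 2)^3].
Invert each term: -5/(s + 2) ↔ -5e^(-2t); -2/(s + 2)^2 ↔ -2t·e^(-2t); -3/(s + 2)^3 ↔ (-3/2)t^2·e^(-2t).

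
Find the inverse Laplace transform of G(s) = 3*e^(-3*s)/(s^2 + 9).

The factor e^(-3s) signals a time shift by c = 3 (second shifting theorem).
L{sin(3t)} = 3/(s^2 + 9), so L^-1{3/(s^2 + 9)} = sin(3*t).
Hence the inverse is u(t - 3) times that function evaluated at t - 3.

Heaviside(t - 3)*(sin(3*t - 9))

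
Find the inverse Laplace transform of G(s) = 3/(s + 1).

3*exp(-t)

Since L{e^(-t)} = 1/(s + 1), the inverse is e^(-t), scaled by 3.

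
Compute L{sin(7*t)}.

7/(s^2 + 49)

L{sin(7t)} = 7/(s^2 + 49).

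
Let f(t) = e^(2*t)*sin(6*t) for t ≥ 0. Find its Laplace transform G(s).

G(s) = 6/((s - 2)^2 + 36)

L{sin(6t)} = 6/(s^2 + 36).
By the first shifting theorem, multiplying by e^(2t) replaces s with s - 2.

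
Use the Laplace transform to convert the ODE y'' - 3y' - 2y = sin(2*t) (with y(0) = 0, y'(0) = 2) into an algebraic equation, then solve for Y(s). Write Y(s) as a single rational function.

Take the Laplace transform of both sides.
With L{y''} = s^2 Y - s·y(0) - y'(0) and L{y'} = sY - y(0), with y(0) = 0, y'(0) = 2: the LHS transforms to (s^2 - 3*s - 2)Y - (2).
The right side is L{sin(2*t)} = 2/(s^2 + 4).
So (s^2 - 3*s - 2)Y = 2/(s^2 + 4) + (2).
Divide through and combine into a single rational function.

Y(s) = (2*s^2 + 10)/(s^4 - 3*s^3 + 2*s^2 - 12*s - 8)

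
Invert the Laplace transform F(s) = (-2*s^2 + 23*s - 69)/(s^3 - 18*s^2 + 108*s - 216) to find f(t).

Factor the denominator: s^3 - 18*s^2 + 108*s - 216 = (s - 6)^3.
Partial fraction decomposition gives [-2/(s - 6)] + [-1/(s - 6)^2] + [-3/(s - 6)^3].
Invert each term: -2/(s - 6) ↔ -2e^(6t); -1/(s - 6)^2 ↔ -t·e^(6t); -3/(s - 6)^3 ↔ (-3/2)t^2·e^(6t).

f(t) = -3*t^2*exp(6*t)/2 - t*exp(6*t) - 2*exp(6*t)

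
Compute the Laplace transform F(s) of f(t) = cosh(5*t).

L{cosh(5t)} = s/(s^2 - 25).

F(s) = s/(s^2 - 25)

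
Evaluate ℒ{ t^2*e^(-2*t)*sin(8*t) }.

L{sin(8t)} = 8/(s^2 + 64).
Multiplying by e^(-2t) shifts s → s + 2, so L{e^(-2*t)*sin(8*t)} = 8/((s + 2)^2 + 64).
Then apply L{t^2·g(t)} = (-1)^2 d^2/ds^2[G(s)] with G(s) = 8/((s + 2)^2 + 64):
differentiating 2 times and applying the sign gives 16*(3*s^2 + 12*s - 52)/(s^2 + 4*s + 68)^3.

16*(3*s^2 + 12*s - 52)/(s^2 + 4*s + 68)^3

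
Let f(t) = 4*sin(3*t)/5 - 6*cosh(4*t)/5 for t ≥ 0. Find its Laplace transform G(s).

Apply the Laplace transform termwise.
(-6/5)·[L{cosh(4t)} = s/(s^2 - 16)]; (4/5)·[L{sin(3t)} = 3/(s^2 + 9)].

G(s) = -6*s/(5*(s^2 - 16)) + 12/(5*(s^2 + 9))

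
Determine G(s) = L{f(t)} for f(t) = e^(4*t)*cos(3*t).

L{cos(3t)} = s/(s^2 + 9).
By the first shifting theorem, multiplying by e^(4t) replaces s with s - 4.

G(s) = (s - 4)/((s - 4)^2 + 9)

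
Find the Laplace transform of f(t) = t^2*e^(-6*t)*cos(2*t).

2*(s + 6)*(s^2 + 12*s + 24)/(s^2 + 12*s + 40)^3

L{cos(2t)} = s/(s^2 + 4).
Multiplying by e^(-6t) shifts s → s + 6, so L{e^(-6*t)*cos(2*t)} = (s + 6)/((s + 6)^2 + 4).
Then apply L{t^2·g(t)} = (-1)^2 d^2/ds^2[G(s)] with G(s) = (s + 6)/((s + 6)^2 + 4):
differentiating 2 times and applying the sign gives 2*(s + 6)*(s^2 + 12*s + 24)/(s^2 + 12*s + 40)^3.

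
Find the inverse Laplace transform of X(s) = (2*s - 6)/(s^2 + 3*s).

-2 + 4*exp(-3*t)

Factor the denominator: s^2 + 3*s = s*(s + 3).
Partial fraction decomposition gives [4/(s + 3)] + [-2/s].
Invert each term: 4/(s + 3) ↔ 4e^(-3t); -2/(s - 0) ↔ -2e^(0t).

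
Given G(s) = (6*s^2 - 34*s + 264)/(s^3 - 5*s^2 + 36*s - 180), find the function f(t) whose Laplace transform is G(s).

Factor the denominator: s^3 - 5*s^2 + 36*s - 180 = (s - 5)*(s^2 + 36).
Partial fraction decomposition gives [4/(s - 5)] + [2*s/(s^2 + 36)] + [-24/(s^2 + 36)].
Invert each term: 4/(s - 5) ↔ 4e^(5t); 2·s/(s^2 + 36) ↔ 2cos(6t); -4·6/(s^2 + 36) ↔ -4sin(6t).

f(t) = 4*exp(5*t) - 4*sin(6*t) + 2*cos(6*t)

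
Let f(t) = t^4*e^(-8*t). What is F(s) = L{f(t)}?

L{t^4} = 4!/s^5 = 24/s^5.
By the first shifting theorem, multiplying by e^(-8t) replaces s with s + 8.

F(s) = 24/(s + 8)^5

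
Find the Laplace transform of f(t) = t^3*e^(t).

6/(s - 1)^4

L{t^3} = 3!/s^4 = 6/s^4.
By the first shifting theorem, multiplying by e^(t) replaces s with s - 1.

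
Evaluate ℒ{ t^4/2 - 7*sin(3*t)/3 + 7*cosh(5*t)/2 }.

7*s/(2*(s^2 - 25)) - 7/(s^2 + 9) + 12/s^5

The transform is linear, so treat each term independently.
(-7/3)·[L{sin(3t)} = 3/(s^2 + 9)]; (7/2)·[L{cosh(5t)} = s/(s^2 - 25)]; (1/2)·[L{t^4} = 4!/s^5 = 24/s^5].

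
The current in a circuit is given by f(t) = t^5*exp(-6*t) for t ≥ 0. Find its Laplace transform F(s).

F(s) = 120/(s + 6)^6

L{t^5} = 5!/s^6 = 120/s^6.
By the first shifting theorem, multiplying by e^(-6t) replaces s with s + 6.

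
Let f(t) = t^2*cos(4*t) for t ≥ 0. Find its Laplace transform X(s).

L{cos(4t)} = s/(s^2 + 16).
Then apply L{t^2·g(t)} = (-1)^2 d^2/ds^2[G(s)] with G(s) = s/(s^2 + 16):
differentiating 2 times and applying the sign gives 2*s*(s^2 - 48)/(s^2 + 16)^3.

X(s) = 2*s*(s^2 - 48)/(s^2 + 16)^3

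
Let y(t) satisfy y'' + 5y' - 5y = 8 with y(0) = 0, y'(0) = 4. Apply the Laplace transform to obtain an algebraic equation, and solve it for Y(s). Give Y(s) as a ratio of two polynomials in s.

Y(s) = (4*s + 8)/(s^3 + 5*s^2 - 5*s)

Laplace-transform each side.
The derivative rules (L{y''} = s^2 Y - s·y(0) - y'(0) and L{y'} = sY - y(0), with y(0) = 0, y'(0) = 4) turn the left side into (s^2 + 5*s - 5)Y - (4).
The right side is L{8} = 8/s.
So (s^2 + 5*s - 5)Y = 8/s + (4).
Isolate Y and clear denominators.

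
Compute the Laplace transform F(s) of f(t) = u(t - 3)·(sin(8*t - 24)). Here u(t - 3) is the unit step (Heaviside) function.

By the second shifting theorem, L{u(t - c)·g(t - c)} = e^(-cs)·G(s) with c = 3 and G(s) = L{g(t)}.
L{sin(8t)} = 8/(s^2 + 64).

F(s) = 8*exp(-3*s)/(s^2 + 64)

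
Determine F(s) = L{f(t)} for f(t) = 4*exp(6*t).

L{4} = 4/s.
By the first shifting theorem, multiplying by e^(6t) replaces s with s - 6.

F(s) = 4/(s - 6)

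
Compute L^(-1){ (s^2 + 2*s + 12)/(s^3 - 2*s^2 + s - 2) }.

4*exp(2*t) - 4*sin(t) - 3*cos(t)

Factor the denominator: s^3 - 2*s^2 + s - 2 = (s - 2)*(s^2 + 1).
Partial fraction decomposition gives [4/(s - 2)] + [-3*s/(s^2 + 1)] + [-4/(s^2 + 1)].
Invert each term: 4/(s - 2) ↔ 4e^(2t); -3·s/(s^2 + 1) ↔ -3cos(t); -4·1/(s^2 + 1) ↔ -4sin(t).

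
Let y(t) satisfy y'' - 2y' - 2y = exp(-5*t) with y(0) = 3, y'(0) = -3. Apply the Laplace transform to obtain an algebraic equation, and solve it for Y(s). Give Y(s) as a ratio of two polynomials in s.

Transform both sides with L{·}.
Using L{y''} = s^2 Y - s·y(0) - y'(0) and L{y'} = sY - y(0), with y(0) = 3, y'(0) = -3, the left side becomes (s^2 - 2*s - 2)Y - (3*s - 9).
The right side is L{exp(-5*t)} = 1/(s + 5).
So (s^2 - 2*s - 2)Y = 1/(s + 5) + (3*s - 9).
Isolate Y and clear denominators.

Y(s) = (3*s^2 + 6*s - 44)/(s^3 + 3*s^2 - 12*s - 10)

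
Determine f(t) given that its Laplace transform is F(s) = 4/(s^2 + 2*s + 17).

Rewrite the denominator: s^2 + 2*s + 17 = (s + 1)^2 + 16.
The form in (s + 1) signals a first-shifting-theorem factor e^(-t).
Since L{sin(4t)} = 4/(s^2 + 16), the inverse is e^(-t)*sin(4*t).

f(t) = exp(-t)*sin(4*t)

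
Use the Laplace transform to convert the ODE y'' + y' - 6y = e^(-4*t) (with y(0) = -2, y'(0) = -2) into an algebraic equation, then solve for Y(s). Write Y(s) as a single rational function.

Apply the Laplace transform to the equation.
With L{y''} = s^2 Y - s·y(0) - y'(0) and L{y'} = sY - y(0), with y(0) = -2, y'(0) = -2: the LHS transforms to (s^2 + s - 6)Y - (-2*s - 4).
The right side is L{e^(-4*t)} = 1/(s + 4).
So (s^2 + s - 6)Y = 1/(s + 4) + (-2*s - 4).
Solve for Y(s) and write it as one ratio of polynomials.

Y(s) = (-2*s^2 - 12*s - 15)/(s^3 + 5*s^2 - 2*s - 24)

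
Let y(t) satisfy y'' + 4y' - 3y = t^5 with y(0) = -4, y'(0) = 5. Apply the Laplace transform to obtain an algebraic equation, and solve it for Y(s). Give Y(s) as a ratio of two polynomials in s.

Y(s) = (-4*s^7 - 11*s^6 + 120)/(s^8 + 4*s^7 - 3*s^6)

Apply the Laplace transform to the equation.
Using L{y''} = s^2 Y - s·y(0) - y'(0) and L{y'} = sY - y(0), with y(0) = -4, y'(0) = 5, the left side becomes (s^2 + 4*s - 3)Y - (-4*s - 11).
The right side is L{t^5} = 120/s^6.
So (s^2 + 4*s - 3)Y = 120/s^6 + (-4*s - 11).
Divide through and combine into a single rational function.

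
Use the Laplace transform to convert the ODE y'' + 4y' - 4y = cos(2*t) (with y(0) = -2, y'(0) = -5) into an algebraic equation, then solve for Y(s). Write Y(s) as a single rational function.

Apply the Laplace transform to the equation.
The derivative rules (L{y''} = s^2 Y - s·y(0) - y'(0) and L{y'} = sY - y(0), with y(0) = -2, y'(0) = -5) turn the left side into (s^2 + 4*s - 4)Y - (-2*s - 13).
The right side is L{cos(2*t)} = s/(s^2 + 4).
So (s^2 + 4*s - 4)Y = s/(s^2 + 4) + (-2*s - 13).
Isolate Y and clear denominators.

Y(s) = (-2*s^3 - 13*s^2 - 7*s - 52)/(s^4 + 4*s^3 + 16*s - 16)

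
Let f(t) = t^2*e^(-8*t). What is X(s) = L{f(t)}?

X(s) = 2/(s + 8)^3

L{t^2} = 2!/s^3 = 2/s^3.
By the first shifting theorem, multiplying by e^(-8t) replaces s with s + 8.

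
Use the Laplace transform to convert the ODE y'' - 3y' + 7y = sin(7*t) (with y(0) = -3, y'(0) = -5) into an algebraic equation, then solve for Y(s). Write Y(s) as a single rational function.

Y(s) = (-3*s^3 + 4*s^2 - 147*s + 203)/(s^4 - 3*s^3 + 56*s^2 - 147*s + 343)

Laplace-transform each side.
With L{y''} = s^2 Y - s·y(0) - y'(0) and L{y'} = sY - y(0), with y(0) = -3, y'(0) = -5: the LHS transforms to (s^2 - 3*s + 7)Y - (-3*s + 4).
The right side is L{sin(7*t)} = 7/(s^2 + 49).
So (s^2 - 3*s + 7)Y = 7/(s^2 + 49) + (-3*s + 4).
Solve for Y(s) and write it as one ratio of polynomials.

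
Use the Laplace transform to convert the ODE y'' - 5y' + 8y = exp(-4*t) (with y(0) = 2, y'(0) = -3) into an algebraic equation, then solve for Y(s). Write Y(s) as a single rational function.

Y(s) = (2*s^2 - 5*s - 51)/(s^3 - s^2 - 12*s + 32)

Apply the Laplace transform to the equation.
The derivative rules (L{y''} = s^2 Y - s·y(0) - y'(0) and L{y'} = sY - y(0), with y(0) = 2, y'(0) = -3) turn the left side into (s^2 - 5*s + 8)Y - (2*s - 13).
The right side is L{exp(-4*t)} = 1/(s + 4).
So (s^2 - 5*s + 8)Y = 1/(s + 4) + (2*s - 13).
Divide through and combine into a single rational function.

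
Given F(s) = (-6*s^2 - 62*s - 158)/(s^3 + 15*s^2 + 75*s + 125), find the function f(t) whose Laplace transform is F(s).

Factor the denominator: s^3 + 15*s^2 + 75*s + 125 = (s + 5)^3.
Partial fraction decomposition gives [-6/(s + 5)] + [-2/(s + 5)^2] + [2/(s + 5)^3].
Invert each term: -6/(s + 5) ↔ -6e^(-5t); -2/(s + 5)^2 ↔ -2t·e^(-5t); 2/(s + 5)^3 ↔ (1)t^2·e^(-5t).

f(t) = t^2*exp(-5*t) - 2*t*exp(-5*t) - 6*exp(-5*t)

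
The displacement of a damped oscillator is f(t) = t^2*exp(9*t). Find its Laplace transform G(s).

G(s) = 2/(s - 9)^3

L{e^(9t)} = 1/(s - 9).
Then apply L{t^2·g(t)} = (-1)^2 d^2/ds^2[H(s)] with H(s) = 1/(s - 9):
differentiating 2 times and applying the sign gives 2/(s - 9)^3.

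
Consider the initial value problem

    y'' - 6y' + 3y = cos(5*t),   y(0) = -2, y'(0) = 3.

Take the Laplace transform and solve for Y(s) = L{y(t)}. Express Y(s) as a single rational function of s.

Y(s) = (-2*s^3 + 15*s^2 - 49*s + 375)/(s^4 - 6*s^3 + 28*s^2 - 150*s + 75)

Apply the Laplace transform to the equation.
Using L{y''} = s^2 Y - s·y(0) - y'(0) and L{y'} = sY - y(0), with y(0) = -2, y'(0) = 3, the left side becomes (s^2 - 6*s + 3)Y - (-2*s + 15).
The right side is L{cos(5*t)} = s/(s^2 + 25).
So (s^2 - 6*s + 3)Y = s/(s^2 + 25) + (-2*s + 15).
Isolate Y and clear denominators.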